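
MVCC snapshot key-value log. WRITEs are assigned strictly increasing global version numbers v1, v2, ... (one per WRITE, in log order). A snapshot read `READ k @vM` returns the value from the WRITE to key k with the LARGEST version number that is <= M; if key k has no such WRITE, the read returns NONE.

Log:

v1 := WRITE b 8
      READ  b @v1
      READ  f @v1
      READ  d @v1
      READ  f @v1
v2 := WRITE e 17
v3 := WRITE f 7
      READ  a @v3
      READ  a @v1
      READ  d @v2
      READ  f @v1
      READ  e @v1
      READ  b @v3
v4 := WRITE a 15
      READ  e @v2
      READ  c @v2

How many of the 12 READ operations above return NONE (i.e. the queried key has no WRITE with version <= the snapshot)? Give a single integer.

Answer: 9

Derivation:
v1: WRITE b=8  (b history now [(1, 8)])
READ b @v1: history=[(1, 8)] -> pick v1 -> 8
READ f @v1: history=[] -> no version <= 1 -> NONE
READ d @v1: history=[] -> no version <= 1 -> NONE
READ f @v1: history=[] -> no version <= 1 -> NONE
v2: WRITE e=17  (e history now [(2, 17)])
v3: WRITE f=7  (f history now [(3, 7)])
READ a @v3: history=[] -> no version <= 3 -> NONE
READ a @v1: history=[] -> no version <= 1 -> NONE
READ d @v2: history=[] -> no version <= 2 -> NONE
READ f @v1: history=[(3, 7)] -> no version <= 1 -> NONE
READ e @v1: history=[(2, 17)] -> no version <= 1 -> NONE
READ b @v3: history=[(1, 8)] -> pick v1 -> 8
v4: WRITE a=15  (a history now [(4, 15)])
READ e @v2: history=[(2, 17)] -> pick v2 -> 17
READ c @v2: history=[] -> no version <= 2 -> NONE
Read results in order: ['8', 'NONE', 'NONE', 'NONE', 'NONE', 'NONE', 'NONE', 'NONE', 'NONE', '8', '17', 'NONE']
NONE count = 9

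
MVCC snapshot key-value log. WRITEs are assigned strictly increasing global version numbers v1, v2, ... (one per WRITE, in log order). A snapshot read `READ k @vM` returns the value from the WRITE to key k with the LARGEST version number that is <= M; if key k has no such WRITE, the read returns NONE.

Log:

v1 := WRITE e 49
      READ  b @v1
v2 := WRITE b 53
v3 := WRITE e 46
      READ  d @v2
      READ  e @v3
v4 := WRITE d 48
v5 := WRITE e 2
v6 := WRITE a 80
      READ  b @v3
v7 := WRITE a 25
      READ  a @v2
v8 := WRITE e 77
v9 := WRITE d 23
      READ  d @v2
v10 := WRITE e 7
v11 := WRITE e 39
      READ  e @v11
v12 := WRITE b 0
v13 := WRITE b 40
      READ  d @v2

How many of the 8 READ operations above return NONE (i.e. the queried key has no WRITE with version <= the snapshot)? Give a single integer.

Answer: 5

Derivation:
v1: WRITE e=49  (e history now [(1, 49)])
READ b @v1: history=[] -> no version <= 1 -> NONE
v2: WRITE b=53  (b history now [(2, 53)])
v3: WRITE e=46  (e history now [(1, 49), (3, 46)])
READ d @v2: history=[] -> no version <= 2 -> NONE
READ e @v3: history=[(1, 49), (3, 46)] -> pick v3 -> 46
v4: WRITE d=48  (d history now [(4, 48)])
v5: WRITE e=2  (e history now [(1, 49), (3, 46), (5, 2)])
v6: WRITE a=80  (a history now [(6, 80)])
READ b @v3: history=[(2, 53)] -> pick v2 -> 53
v7: WRITE a=25  (a history now [(6, 80), (7, 25)])
READ a @v2: history=[(6, 80), (7, 25)] -> no version <= 2 -> NONE
v8: WRITE e=77  (e history now [(1, 49), (3, 46), (5, 2), (8, 77)])
v9: WRITE d=23  (d history now [(4, 48), (9, 23)])
READ d @v2: history=[(4, 48), (9, 23)] -> no version <= 2 -> NONE
v10: WRITE e=7  (e history now [(1, 49), (3, 46), (5, 2), (8, 77), (10, 7)])
v11: WRITE e=39  (e history now [(1, 49), (3, 46), (5, 2), (8, 77), (10, 7), (11, 39)])
READ e @v11: history=[(1, 49), (3, 46), (5, 2), (8, 77), (10, 7), (11, 39)] -> pick v11 -> 39
v12: WRITE b=0  (b history now [(2, 53), (12, 0)])
v13: WRITE b=40  (b history now [(2, 53), (12, 0), (13, 40)])
READ d @v2: history=[(4, 48), (9, 23)] -> no version <= 2 -> NONE
Read results in order: ['NONE', 'NONE', '46', '53', 'NONE', 'NONE', '39', 'NONE']
NONE count = 5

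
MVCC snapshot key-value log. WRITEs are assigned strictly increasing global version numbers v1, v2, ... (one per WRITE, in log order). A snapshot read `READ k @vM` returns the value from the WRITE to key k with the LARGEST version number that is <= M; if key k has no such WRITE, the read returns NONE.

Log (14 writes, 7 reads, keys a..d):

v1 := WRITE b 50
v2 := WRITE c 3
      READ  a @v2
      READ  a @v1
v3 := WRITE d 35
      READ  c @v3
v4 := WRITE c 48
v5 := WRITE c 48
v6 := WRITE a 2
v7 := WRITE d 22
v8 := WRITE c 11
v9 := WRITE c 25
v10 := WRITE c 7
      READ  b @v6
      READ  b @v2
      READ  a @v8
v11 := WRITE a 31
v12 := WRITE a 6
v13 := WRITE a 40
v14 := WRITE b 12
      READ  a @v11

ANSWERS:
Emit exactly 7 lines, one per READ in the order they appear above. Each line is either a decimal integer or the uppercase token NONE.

Answer: NONE
NONE
3
50
50
2
31

Derivation:
v1: WRITE b=50  (b history now [(1, 50)])
v2: WRITE c=3  (c history now [(2, 3)])
READ a @v2: history=[] -> no version <= 2 -> NONE
READ a @v1: history=[] -> no version <= 1 -> NONE
v3: WRITE d=35  (d history now [(3, 35)])
READ c @v3: history=[(2, 3)] -> pick v2 -> 3
v4: WRITE c=48  (c history now [(2, 3), (4, 48)])
v5: WRITE c=48  (c history now [(2, 3), (4, 48), (5, 48)])
v6: WRITE a=2  (a history now [(6, 2)])
v7: WRITE d=22  (d history now [(3, 35), (7, 22)])
v8: WRITE c=11  (c history now [(2, 3), (4, 48), (5, 48), (8, 11)])
v9: WRITE c=25  (c history now [(2, 3), (4, 48), (5, 48), (8, 11), (9, 25)])
v10: WRITE c=7  (c history now [(2, 3), (4, 48), (5, 48), (8, 11), (9, 25), (10, 7)])
READ b @v6: history=[(1, 50)] -> pick v1 -> 50
READ b @v2: history=[(1, 50)] -> pick v1 -> 50
READ a @v8: history=[(6, 2)] -> pick v6 -> 2
v11: WRITE a=31  (a history now [(6, 2), (11, 31)])
v12: WRITE a=6  (a history now [(6, 2), (11, 31), (12, 6)])
v13: WRITE a=40  (a history now [(6, 2), (11, 31), (12, 6), (13, 40)])
v14: WRITE b=12  (b history now [(1, 50), (14, 12)])
READ a @v11: history=[(6, 2), (11, 31), (12, 6), (13, 40)] -> pick v11 -> 31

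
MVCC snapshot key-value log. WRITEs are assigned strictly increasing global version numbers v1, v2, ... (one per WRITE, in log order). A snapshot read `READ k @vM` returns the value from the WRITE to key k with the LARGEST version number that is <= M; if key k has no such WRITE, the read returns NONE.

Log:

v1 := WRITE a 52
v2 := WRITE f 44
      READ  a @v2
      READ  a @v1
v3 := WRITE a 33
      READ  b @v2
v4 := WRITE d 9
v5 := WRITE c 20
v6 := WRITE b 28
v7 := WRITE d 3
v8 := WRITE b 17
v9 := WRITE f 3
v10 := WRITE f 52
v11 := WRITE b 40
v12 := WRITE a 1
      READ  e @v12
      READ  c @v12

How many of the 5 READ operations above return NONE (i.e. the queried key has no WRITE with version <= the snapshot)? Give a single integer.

v1: WRITE a=52  (a history now [(1, 52)])
v2: WRITE f=44  (f history now [(2, 44)])
READ a @v2: history=[(1, 52)] -> pick v1 -> 52
READ a @v1: history=[(1, 52)] -> pick v1 -> 52
v3: WRITE a=33  (a history now [(1, 52), (3, 33)])
READ b @v2: history=[] -> no version <= 2 -> NONE
v4: WRITE d=9  (d history now [(4, 9)])
v5: WRITE c=20  (c history now [(5, 20)])
v6: WRITE b=28  (b history now [(6, 28)])
v7: WRITE d=3  (d history now [(4, 9), (7, 3)])
v8: WRITE b=17  (b history now [(6, 28), (8, 17)])
v9: WRITE f=3  (f history now [(2, 44), (9, 3)])
v10: WRITE f=52  (f history now [(2, 44), (9, 3), (10, 52)])
v11: WRITE b=40  (b history now [(6, 28), (8, 17), (11, 40)])
v12: WRITE a=1  (a history now [(1, 52), (3, 33), (12, 1)])
READ e @v12: history=[] -> no version <= 12 -> NONE
READ c @v12: history=[(5, 20)] -> pick v5 -> 20
Read results in order: ['52', '52', 'NONE', 'NONE', '20']
NONE count = 2

Answer: 2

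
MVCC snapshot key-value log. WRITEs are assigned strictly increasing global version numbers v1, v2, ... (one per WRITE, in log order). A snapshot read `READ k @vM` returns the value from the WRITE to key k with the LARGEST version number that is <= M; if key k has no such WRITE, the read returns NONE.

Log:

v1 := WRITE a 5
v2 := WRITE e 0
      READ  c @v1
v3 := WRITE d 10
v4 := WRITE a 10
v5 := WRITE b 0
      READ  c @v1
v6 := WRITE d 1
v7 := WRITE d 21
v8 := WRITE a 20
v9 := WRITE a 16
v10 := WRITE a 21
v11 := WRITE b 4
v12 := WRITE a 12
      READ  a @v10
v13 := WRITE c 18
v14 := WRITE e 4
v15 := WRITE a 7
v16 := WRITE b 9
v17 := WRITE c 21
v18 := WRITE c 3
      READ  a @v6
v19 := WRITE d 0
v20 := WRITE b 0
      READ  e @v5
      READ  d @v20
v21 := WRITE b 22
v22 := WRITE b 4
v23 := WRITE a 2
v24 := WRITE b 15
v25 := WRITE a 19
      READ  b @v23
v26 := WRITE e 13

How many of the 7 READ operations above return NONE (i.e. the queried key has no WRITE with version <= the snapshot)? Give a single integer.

Answer: 2

Derivation:
v1: WRITE a=5  (a history now [(1, 5)])
v2: WRITE e=0  (e history now [(2, 0)])
READ c @v1: history=[] -> no version <= 1 -> NONE
v3: WRITE d=10  (d history now [(3, 10)])
v4: WRITE a=10  (a history now [(1, 5), (4, 10)])
v5: WRITE b=0  (b history now [(5, 0)])
READ c @v1: history=[] -> no version <= 1 -> NONE
v6: WRITE d=1  (d history now [(3, 10), (6, 1)])
v7: WRITE d=21  (d history now [(3, 10), (6, 1), (7, 21)])
v8: WRITE a=20  (a history now [(1, 5), (4, 10), (8, 20)])
v9: WRITE a=16  (a history now [(1, 5), (4, 10), (8, 20), (9, 16)])
v10: WRITE a=21  (a history now [(1, 5), (4, 10), (8, 20), (9, 16), (10, 21)])
v11: WRITE b=4  (b history now [(5, 0), (11, 4)])
v12: WRITE a=12  (a history now [(1, 5), (4, 10), (8, 20), (9, 16), (10, 21), (12, 12)])
READ a @v10: history=[(1, 5), (4, 10), (8, 20), (9, 16), (10, 21), (12, 12)] -> pick v10 -> 21
v13: WRITE c=18  (c history now [(13, 18)])
v14: WRITE e=4  (e history now [(2, 0), (14, 4)])
v15: WRITE a=7  (a history now [(1, 5), (4, 10), (8, 20), (9, 16), (10, 21), (12, 12), (15, 7)])
v16: WRITE b=9  (b history now [(5, 0), (11, 4), (16, 9)])
v17: WRITE c=21  (c history now [(13, 18), (17, 21)])
v18: WRITE c=3  (c history now [(13, 18), (17, 21), (18, 3)])
READ a @v6: history=[(1, 5), (4, 10), (8, 20), (9, 16), (10, 21), (12, 12), (15, 7)] -> pick v4 -> 10
v19: WRITE d=0  (d history now [(3, 10), (6, 1), (7, 21), (19, 0)])
v20: WRITE b=0  (b history now [(5, 0), (11, 4), (16, 9), (20, 0)])
READ e @v5: history=[(2, 0), (14, 4)] -> pick v2 -> 0
READ d @v20: history=[(3, 10), (6, 1), (7, 21), (19, 0)] -> pick v19 -> 0
v21: WRITE b=22  (b history now [(5, 0), (11, 4), (16, 9), (20, 0), (21, 22)])
v22: WRITE b=4  (b history now [(5, 0), (11, 4), (16, 9), (20, 0), (21, 22), (22, 4)])
v23: WRITE a=2  (a history now [(1, 5), (4, 10), (8, 20), (9, 16), (10, 21), (12, 12), (15, 7), (23, 2)])
v24: WRITE b=15  (b history now [(5, 0), (11, 4), (16, 9), (20, 0), (21, 22), (22, 4), (24, 15)])
v25: WRITE a=19  (a history now [(1, 5), (4, 10), (8, 20), (9, 16), (10, 21), (12, 12), (15, 7), (23, 2), (25, 19)])
READ b @v23: history=[(5, 0), (11, 4), (16, 9), (20, 0), (21, 22), (22, 4), (24, 15)] -> pick v22 -> 4
v26: WRITE e=13  (e history now [(2, 0), (14, 4), (26, 13)])
Read results in order: ['NONE', 'NONE', '21', '10', '0', '0', '4']
NONE count = 2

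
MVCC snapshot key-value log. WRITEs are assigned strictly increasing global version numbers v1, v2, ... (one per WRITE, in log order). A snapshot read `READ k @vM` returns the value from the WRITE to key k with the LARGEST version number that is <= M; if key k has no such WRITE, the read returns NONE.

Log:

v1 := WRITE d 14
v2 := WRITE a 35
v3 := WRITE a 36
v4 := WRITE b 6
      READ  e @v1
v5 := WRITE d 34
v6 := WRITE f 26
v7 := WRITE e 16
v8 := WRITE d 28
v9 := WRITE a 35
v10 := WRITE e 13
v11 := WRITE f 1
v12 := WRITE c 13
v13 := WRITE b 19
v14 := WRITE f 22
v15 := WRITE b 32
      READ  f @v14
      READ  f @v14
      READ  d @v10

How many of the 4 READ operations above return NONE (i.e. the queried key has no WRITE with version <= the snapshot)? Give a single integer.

v1: WRITE d=14  (d history now [(1, 14)])
v2: WRITE a=35  (a history now [(2, 35)])
v3: WRITE a=36  (a history now [(2, 35), (3, 36)])
v4: WRITE b=6  (b history now [(4, 6)])
READ e @v1: history=[] -> no version <= 1 -> NONE
v5: WRITE d=34  (d history now [(1, 14), (5, 34)])
v6: WRITE f=26  (f history now [(6, 26)])
v7: WRITE e=16  (e history now [(7, 16)])
v8: WRITE d=28  (d history now [(1, 14), (5, 34), (8, 28)])
v9: WRITE a=35  (a history now [(2, 35), (3, 36), (9, 35)])
v10: WRITE e=13  (e history now [(7, 16), (10, 13)])
v11: WRITE f=1  (f history now [(6, 26), (11, 1)])
v12: WRITE c=13  (c history now [(12, 13)])
v13: WRITE b=19  (b history now [(4, 6), (13, 19)])
v14: WRITE f=22  (f history now [(6, 26), (11, 1), (14, 22)])
v15: WRITE b=32  (b history now [(4, 6), (13, 19), (15, 32)])
READ f @v14: history=[(6, 26), (11, 1), (14, 22)] -> pick v14 -> 22
READ f @v14: history=[(6, 26), (11, 1), (14, 22)] -> pick v14 -> 22
READ d @v10: history=[(1, 14), (5, 34), (8, 28)] -> pick v8 -> 28
Read results in order: ['NONE', '22', '22', '28']
NONE count = 1

Answer: 1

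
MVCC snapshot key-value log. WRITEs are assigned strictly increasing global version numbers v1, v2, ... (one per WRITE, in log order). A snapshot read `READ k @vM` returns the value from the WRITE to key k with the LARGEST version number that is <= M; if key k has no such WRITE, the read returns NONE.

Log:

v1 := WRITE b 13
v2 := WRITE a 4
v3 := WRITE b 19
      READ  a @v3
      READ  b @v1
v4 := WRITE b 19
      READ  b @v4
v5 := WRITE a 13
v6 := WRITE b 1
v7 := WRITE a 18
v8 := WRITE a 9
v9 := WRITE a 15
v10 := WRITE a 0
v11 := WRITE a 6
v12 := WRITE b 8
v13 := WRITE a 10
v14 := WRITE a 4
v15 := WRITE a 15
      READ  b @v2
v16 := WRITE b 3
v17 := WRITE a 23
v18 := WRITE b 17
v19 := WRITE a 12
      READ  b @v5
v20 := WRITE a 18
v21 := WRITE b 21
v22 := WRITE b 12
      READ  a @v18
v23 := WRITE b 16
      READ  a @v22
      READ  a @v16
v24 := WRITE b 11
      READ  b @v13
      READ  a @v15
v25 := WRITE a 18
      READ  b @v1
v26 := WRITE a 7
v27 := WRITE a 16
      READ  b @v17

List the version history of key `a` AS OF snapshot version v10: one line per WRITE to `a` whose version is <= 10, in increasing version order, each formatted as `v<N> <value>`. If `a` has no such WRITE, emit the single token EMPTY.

Scan writes for key=a with version <= 10:
  v1 WRITE b 13 -> skip
  v2 WRITE a 4 -> keep
  v3 WRITE b 19 -> skip
  v4 WRITE b 19 -> skip
  v5 WRITE a 13 -> keep
  v6 WRITE b 1 -> skip
  v7 WRITE a 18 -> keep
  v8 WRITE a 9 -> keep
  v9 WRITE a 15 -> keep
  v10 WRITE a 0 -> keep
  v11 WRITE a 6 -> drop (> snap)
  v12 WRITE b 8 -> skip
  v13 WRITE a 10 -> drop (> snap)
  v14 WRITE a 4 -> drop (> snap)
  v15 WRITE a 15 -> drop (> snap)
  v16 WRITE b 3 -> skip
  v17 WRITE a 23 -> drop (> snap)
  v18 WRITE b 17 -> skip
  v19 WRITE a 12 -> drop (> snap)
  v20 WRITE a 18 -> drop (> snap)
  v21 WRITE b 21 -> skip
  v22 WRITE b 12 -> skip
  v23 WRITE b 16 -> skip
  v24 WRITE b 11 -> skip
  v25 WRITE a 18 -> drop (> snap)
  v26 WRITE a 7 -> drop (> snap)
  v27 WRITE a 16 -> drop (> snap)
Collected: [(2, 4), (5, 13), (7, 18), (8, 9), (9, 15), (10, 0)]

Answer: v2 4
v5 13
v7 18
v8 9
v9 15
v10 0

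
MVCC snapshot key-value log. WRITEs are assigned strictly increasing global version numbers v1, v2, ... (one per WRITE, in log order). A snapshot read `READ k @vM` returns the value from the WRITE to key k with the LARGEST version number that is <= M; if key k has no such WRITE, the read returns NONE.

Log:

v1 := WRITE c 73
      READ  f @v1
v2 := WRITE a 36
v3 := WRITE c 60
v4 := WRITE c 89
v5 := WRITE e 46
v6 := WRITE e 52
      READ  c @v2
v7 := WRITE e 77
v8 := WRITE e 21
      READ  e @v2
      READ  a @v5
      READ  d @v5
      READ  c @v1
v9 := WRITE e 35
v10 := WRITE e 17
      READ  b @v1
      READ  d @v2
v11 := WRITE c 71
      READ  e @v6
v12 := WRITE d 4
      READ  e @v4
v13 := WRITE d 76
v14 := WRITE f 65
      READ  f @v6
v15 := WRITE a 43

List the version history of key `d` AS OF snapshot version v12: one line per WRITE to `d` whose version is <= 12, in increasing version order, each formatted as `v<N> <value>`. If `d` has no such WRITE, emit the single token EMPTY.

Answer: v12 4

Derivation:
Scan writes for key=d with version <= 12:
  v1 WRITE c 73 -> skip
  v2 WRITE a 36 -> skip
  v3 WRITE c 60 -> skip
  v4 WRITE c 89 -> skip
  v5 WRITE e 46 -> skip
  v6 WRITE e 52 -> skip
  v7 WRITE e 77 -> skip
  v8 WRITE e 21 -> skip
  v9 WRITE e 35 -> skip
  v10 WRITE e 17 -> skip
  v11 WRITE c 71 -> skip
  v12 WRITE d 4 -> keep
  v13 WRITE d 76 -> drop (> snap)
  v14 WRITE f 65 -> skip
  v15 WRITE a 43 -> skip
Collected: [(12, 4)]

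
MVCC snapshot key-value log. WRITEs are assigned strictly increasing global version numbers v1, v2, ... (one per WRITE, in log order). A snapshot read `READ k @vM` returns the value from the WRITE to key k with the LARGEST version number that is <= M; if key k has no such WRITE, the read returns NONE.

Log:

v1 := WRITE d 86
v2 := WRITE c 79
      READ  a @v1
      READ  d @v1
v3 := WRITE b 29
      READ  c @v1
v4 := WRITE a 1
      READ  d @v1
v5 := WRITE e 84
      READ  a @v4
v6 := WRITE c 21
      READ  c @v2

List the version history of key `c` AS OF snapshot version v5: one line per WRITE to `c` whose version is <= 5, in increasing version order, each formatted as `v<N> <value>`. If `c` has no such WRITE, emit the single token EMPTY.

Scan writes for key=c with version <= 5:
  v1 WRITE d 86 -> skip
  v2 WRITE c 79 -> keep
  v3 WRITE b 29 -> skip
  v4 WRITE a 1 -> skip
  v5 WRITE e 84 -> skip
  v6 WRITE c 21 -> drop (> snap)
Collected: [(2, 79)]

Answer: v2 79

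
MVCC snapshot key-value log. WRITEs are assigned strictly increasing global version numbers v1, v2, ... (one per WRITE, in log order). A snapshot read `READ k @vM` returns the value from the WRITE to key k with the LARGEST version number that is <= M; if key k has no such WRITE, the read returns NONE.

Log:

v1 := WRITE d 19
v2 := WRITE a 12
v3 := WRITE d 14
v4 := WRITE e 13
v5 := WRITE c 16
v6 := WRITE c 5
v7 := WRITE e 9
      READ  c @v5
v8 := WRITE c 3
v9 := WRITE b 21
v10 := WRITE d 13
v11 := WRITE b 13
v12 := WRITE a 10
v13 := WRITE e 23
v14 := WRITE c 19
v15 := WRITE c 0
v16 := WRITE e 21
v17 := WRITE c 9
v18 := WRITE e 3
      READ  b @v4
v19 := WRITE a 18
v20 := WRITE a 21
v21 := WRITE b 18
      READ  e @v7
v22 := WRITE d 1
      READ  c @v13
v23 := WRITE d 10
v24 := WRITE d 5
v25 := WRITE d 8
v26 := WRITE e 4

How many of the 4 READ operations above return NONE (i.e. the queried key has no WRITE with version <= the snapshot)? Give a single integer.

v1: WRITE d=19  (d history now [(1, 19)])
v2: WRITE a=12  (a history now [(2, 12)])
v3: WRITE d=14  (d history now [(1, 19), (3, 14)])
v4: WRITE e=13  (e history now [(4, 13)])
v5: WRITE c=16  (c history now [(5, 16)])
v6: WRITE c=5  (c history now [(5, 16), (6, 5)])
v7: WRITE e=9  (e history now [(4, 13), (7, 9)])
READ c @v5: history=[(5, 16), (6, 5)] -> pick v5 -> 16
v8: WRITE c=3  (c history now [(5, 16), (6, 5), (8, 3)])
v9: WRITE b=21  (b history now [(9, 21)])
v10: WRITE d=13  (d history now [(1, 19), (3, 14), (10, 13)])
v11: WRITE b=13  (b history now [(9, 21), (11, 13)])
v12: WRITE a=10  (a history now [(2, 12), (12, 10)])
v13: WRITE e=23  (e history now [(4, 13), (7, 9), (13, 23)])
v14: WRITE c=19  (c history now [(5, 16), (6, 5), (8, 3), (14, 19)])
v15: WRITE c=0  (c history now [(5, 16), (6, 5), (8, 3), (14, 19), (15, 0)])
v16: WRITE e=21  (e history now [(4, 13), (7, 9), (13, 23), (16, 21)])
v17: WRITE c=9  (c history now [(5, 16), (6, 5), (8, 3), (14, 19), (15, 0), (17, 9)])
v18: WRITE e=3  (e history now [(4, 13), (7, 9), (13, 23), (16, 21), (18, 3)])
READ b @v4: history=[(9, 21), (11, 13)] -> no version <= 4 -> NONE
v19: WRITE a=18  (a history now [(2, 12), (12, 10), (19, 18)])
v20: WRITE a=21  (a history now [(2, 12), (12, 10), (19, 18), (20, 21)])
v21: WRITE b=18  (b history now [(9, 21), (11, 13), (21, 18)])
READ e @v7: history=[(4, 13), (7, 9), (13, 23), (16, 21), (18, 3)] -> pick v7 -> 9
v22: WRITE d=1  (d history now [(1, 19), (3, 14), (10, 13), (22, 1)])
READ c @v13: history=[(5, 16), (6, 5), (8, 3), (14, 19), (15, 0), (17, 9)] -> pick v8 -> 3
v23: WRITE d=10  (d history now [(1, 19), (3, 14), (10, 13), (22, 1), (23, 10)])
v24: WRITE d=5  (d history now [(1, 19), (3, 14), (10, 13), (22, 1), (23, 10), (24, 5)])
v25: WRITE d=8  (d history now [(1, 19), (3, 14), (10, 13), (22, 1), (23, 10), (24, 5), (25, 8)])
v26: WRITE e=4  (e history now [(4, 13), (7, 9), (13, 23), (16, 21), (18, 3), (26, 4)])
Read results in order: ['16', 'NONE', '9', '3']
NONE count = 1

Answer: 1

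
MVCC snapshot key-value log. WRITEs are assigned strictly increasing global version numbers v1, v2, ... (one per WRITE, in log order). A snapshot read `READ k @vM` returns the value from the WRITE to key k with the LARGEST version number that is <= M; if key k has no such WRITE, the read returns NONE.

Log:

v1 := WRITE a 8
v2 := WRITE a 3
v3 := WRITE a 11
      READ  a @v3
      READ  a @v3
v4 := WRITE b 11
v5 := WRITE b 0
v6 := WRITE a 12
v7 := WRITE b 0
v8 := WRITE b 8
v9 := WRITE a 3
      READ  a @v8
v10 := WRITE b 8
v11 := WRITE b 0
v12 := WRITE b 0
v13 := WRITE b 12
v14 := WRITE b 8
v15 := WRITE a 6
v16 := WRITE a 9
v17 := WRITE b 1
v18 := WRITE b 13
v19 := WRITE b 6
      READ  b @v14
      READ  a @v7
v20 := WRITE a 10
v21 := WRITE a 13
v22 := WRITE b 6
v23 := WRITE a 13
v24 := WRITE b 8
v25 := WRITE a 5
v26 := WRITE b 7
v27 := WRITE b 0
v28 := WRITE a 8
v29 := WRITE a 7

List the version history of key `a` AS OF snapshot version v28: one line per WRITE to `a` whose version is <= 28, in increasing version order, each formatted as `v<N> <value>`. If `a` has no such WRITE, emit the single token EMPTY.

Answer: v1 8
v2 3
v3 11
v6 12
v9 3
v15 6
v16 9
v20 10
v21 13
v23 13
v25 5
v28 8

Derivation:
Scan writes for key=a with version <= 28:
  v1 WRITE a 8 -> keep
  v2 WRITE a 3 -> keep
  v3 WRITE a 11 -> keep
  v4 WRITE b 11 -> skip
  v5 WRITE b 0 -> skip
  v6 WRITE a 12 -> keep
  v7 WRITE b 0 -> skip
  v8 WRITE b 8 -> skip
  v9 WRITE a 3 -> keep
  v10 WRITE b 8 -> skip
  v11 WRITE b 0 -> skip
  v12 WRITE b 0 -> skip
  v13 WRITE b 12 -> skip
  v14 WRITE b 8 -> skip
  v15 WRITE a 6 -> keep
  v16 WRITE a 9 -> keep
  v17 WRITE b 1 -> skip
  v18 WRITE b 13 -> skip
  v19 WRITE b 6 -> skip
  v20 WRITE a 10 -> keep
  v21 WRITE a 13 -> keep
  v22 WRITE b 6 -> skip
  v23 WRITE a 13 -> keep
  v24 WRITE b 8 -> skip
  v25 WRITE a 5 -> keep
  v26 WRITE b 7 -> skip
  v27 WRITE b 0 -> skip
  v28 WRITE a 8 -> keep
  v29 WRITE a 7 -> drop (> snap)
Collected: [(1, 8), (2, 3), (3, 11), (6, 12), (9, 3), (15, 6), (16, 9), (20, 10), (21, 13), (23, 13), (25, 5), (28, 8)]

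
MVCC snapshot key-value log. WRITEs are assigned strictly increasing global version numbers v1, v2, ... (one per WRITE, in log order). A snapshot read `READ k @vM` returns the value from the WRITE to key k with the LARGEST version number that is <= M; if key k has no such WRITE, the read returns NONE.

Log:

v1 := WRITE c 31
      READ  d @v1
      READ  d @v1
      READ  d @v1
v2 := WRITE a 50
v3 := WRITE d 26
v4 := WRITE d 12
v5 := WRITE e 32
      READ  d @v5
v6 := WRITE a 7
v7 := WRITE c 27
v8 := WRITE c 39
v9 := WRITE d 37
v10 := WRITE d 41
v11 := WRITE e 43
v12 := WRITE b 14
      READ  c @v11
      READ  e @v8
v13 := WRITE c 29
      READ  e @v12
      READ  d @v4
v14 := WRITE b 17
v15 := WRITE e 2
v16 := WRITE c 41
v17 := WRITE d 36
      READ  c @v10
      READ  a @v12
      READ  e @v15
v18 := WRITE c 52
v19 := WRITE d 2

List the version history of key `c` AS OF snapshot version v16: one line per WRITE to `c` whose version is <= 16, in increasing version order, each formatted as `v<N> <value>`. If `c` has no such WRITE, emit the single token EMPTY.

Scan writes for key=c with version <= 16:
  v1 WRITE c 31 -> keep
  v2 WRITE a 50 -> skip
  v3 WRITE d 26 -> skip
  v4 WRITE d 12 -> skip
  v5 WRITE e 32 -> skip
  v6 WRITE a 7 -> skip
  v7 WRITE c 27 -> keep
  v8 WRITE c 39 -> keep
  v9 WRITE d 37 -> skip
  v10 WRITE d 41 -> skip
  v11 WRITE e 43 -> skip
  v12 WRITE b 14 -> skip
  v13 WRITE c 29 -> keep
  v14 WRITE b 17 -> skip
  v15 WRITE e 2 -> skip
  v16 WRITE c 41 -> keep
  v17 WRITE d 36 -> skip
  v18 WRITE c 52 -> drop (> snap)
  v19 WRITE d 2 -> skip
Collected: [(1, 31), (7, 27), (8, 39), (13, 29), (16, 41)]

Answer: v1 31
v7 27
v8 39
v13 29
v16 41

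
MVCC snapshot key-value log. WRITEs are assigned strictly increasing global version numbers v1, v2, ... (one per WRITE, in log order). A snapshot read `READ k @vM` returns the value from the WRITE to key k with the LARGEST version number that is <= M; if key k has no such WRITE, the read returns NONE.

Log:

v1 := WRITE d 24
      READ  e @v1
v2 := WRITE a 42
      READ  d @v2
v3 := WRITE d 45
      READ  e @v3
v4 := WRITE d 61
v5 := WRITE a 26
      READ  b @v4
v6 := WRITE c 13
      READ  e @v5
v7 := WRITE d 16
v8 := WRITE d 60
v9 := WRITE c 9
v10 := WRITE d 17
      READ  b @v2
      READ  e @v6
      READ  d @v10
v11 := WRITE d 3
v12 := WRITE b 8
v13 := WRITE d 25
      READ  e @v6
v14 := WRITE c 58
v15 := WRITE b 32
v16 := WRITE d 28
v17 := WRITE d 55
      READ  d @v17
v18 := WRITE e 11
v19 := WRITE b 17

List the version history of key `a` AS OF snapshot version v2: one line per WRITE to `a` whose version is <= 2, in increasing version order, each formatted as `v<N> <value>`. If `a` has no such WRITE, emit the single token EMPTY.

Answer: v2 42

Derivation:
Scan writes for key=a with version <= 2:
  v1 WRITE d 24 -> skip
  v2 WRITE a 42 -> keep
  v3 WRITE d 45 -> skip
  v4 WRITE d 61 -> skip
  v5 WRITE a 26 -> drop (> snap)
  v6 WRITE c 13 -> skip
  v7 WRITE d 16 -> skip
  v8 WRITE d 60 -> skip
  v9 WRITE c 9 -> skip
  v10 WRITE d 17 -> skip
  v11 WRITE d 3 -> skip
  v12 WRITE b 8 -> skip
  v13 WRITE d 25 -> skip
  v14 WRITE c 58 -> skip
  v15 WRITE b 32 -> skip
  v16 WRITE d 28 -> skip
  v17 WRITE d 55 -> skip
  v18 WRITE e 11 -> skip
  v19 WRITE b 17 -> skip
Collected: [(2, 42)]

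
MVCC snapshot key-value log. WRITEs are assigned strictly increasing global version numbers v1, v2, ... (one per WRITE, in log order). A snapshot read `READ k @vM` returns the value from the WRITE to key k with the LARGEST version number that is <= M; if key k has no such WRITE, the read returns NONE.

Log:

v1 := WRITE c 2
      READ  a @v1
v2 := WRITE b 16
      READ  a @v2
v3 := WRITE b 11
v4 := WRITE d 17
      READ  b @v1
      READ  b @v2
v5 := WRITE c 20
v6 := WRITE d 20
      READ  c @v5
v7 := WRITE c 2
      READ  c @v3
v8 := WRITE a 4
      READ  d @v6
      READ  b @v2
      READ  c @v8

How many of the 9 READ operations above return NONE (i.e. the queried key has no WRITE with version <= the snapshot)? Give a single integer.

v1: WRITE c=2  (c history now [(1, 2)])
READ a @v1: history=[] -> no version <= 1 -> NONE
v2: WRITE b=16  (b history now [(2, 16)])
READ a @v2: history=[] -> no version <= 2 -> NONE
v3: WRITE b=11  (b history now [(2, 16), (3, 11)])
v4: WRITE d=17  (d history now [(4, 17)])
READ b @v1: history=[(2, 16), (3, 11)] -> no version <= 1 -> NONE
READ b @v2: history=[(2, 16), (3, 11)] -> pick v2 -> 16
v5: WRITE c=20  (c history now [(1, 2), (5, 20)])
v6: WRITE d=20  (d history now [(4, 17), (6, 20)])
READ c @v5: history=[(1, 2), (5, 20)] -> pick v5 -> 20
v7: WRITE c=2  (c history now [(1, 2), (5, 20), (7, 2)])
READ c @v3: history=[(1, 2), (5, 20), (7, 2)] -> pick v1 -> 2
v8: WRITE a=4  (a history now [(8, 4)])
READ d @v6: history=[(4, 17), (6, 20)] -> pick v6 -> 20
READ b @v2: history=[(2, 16), (3, 11)] -> pick v2 -> 16
READ c @v8: history=[(1, 2), (5, 20), (7, 2)] -> pick v7 -> 2
Read results in order: ['NONE', 'NONE', 'NONE', '16', '20', '2', '20', '16', '2']
NONE count = 3

Answer: 3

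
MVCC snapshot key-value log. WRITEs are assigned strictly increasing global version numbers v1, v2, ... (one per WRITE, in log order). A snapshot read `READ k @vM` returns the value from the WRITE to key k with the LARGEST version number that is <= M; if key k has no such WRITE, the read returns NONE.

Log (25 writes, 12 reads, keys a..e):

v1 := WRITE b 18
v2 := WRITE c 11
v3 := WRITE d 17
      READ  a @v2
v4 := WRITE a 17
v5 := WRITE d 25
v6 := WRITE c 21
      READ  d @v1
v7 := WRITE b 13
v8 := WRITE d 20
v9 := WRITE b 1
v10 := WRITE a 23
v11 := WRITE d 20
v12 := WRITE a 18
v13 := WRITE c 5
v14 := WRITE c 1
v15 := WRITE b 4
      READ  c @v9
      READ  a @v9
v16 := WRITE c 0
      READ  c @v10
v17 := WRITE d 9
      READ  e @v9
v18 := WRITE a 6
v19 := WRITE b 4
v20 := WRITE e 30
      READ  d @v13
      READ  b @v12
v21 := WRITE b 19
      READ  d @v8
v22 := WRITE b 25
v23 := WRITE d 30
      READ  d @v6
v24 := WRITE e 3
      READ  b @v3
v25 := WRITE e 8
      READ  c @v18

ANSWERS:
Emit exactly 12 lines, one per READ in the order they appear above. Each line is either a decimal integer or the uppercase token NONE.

Answer: NONE
NONE
21
17
21
NONE
20
1
20
25
18
0

Derivation:
v1: WRITE b=18  (b history now [(1, 18)])
v2: WRITE c=11  (c history now [(2, 11)])
v3: WRITE d=17  (d history now [(3, 17)])
READ a @v2: history=[] -> no version <= 2 -> NONE
v4: WRITE a=17  (a history now [(4, 17)])
v5: WRITE d=25  (d history now [(3, 17), (5, 25)])
v6: WRITE c=21  (c history now [(2, 11), (6, 21)])
READ d @v1: history=[(3, 17), (5, 25)] -> no version <= 1 -> NONE
v7: WRITE b=13  (b history now [(1, 18), (7, 13)])
v8: WRITE d=20  (d history now [(3, 17), (5, 25), (8, 20)])
v9: WRITE b=1  (b history now [(1, 18), (7, 13), (9, 1)])
v10: WRITE a=23  (a history now [(4, 17), (10, 23)])
v11: WRITE d=20  (d history now [(3, 17), (5, 25), (8, 20), (11, 20)])
v12: WRITE a=18  (a history now [(4, 17), (10, 23), (12, 18)])
v13: WRITE c=5  (c history now [(2, 11), (6, 21), (13, 5)])
v14: WRITE c=1  (c history now [(2, 11), (6, 21), (13, 5), (14, 1)])
v15: WRITE b=4  (b history now [(1, 18), (7, 13), (9, 1), (15, 4)])
READ c @v9: history=[(2, 11), (6, 21), (13, 5), (14, 1)] -> pick v6 -> 21
READ a @v9: history=[(4, 17), (10, 23), (12, 18)] -> pick v4 -> 17
v16: WRITE c=0  (c history now [(2, 11), (6, 21), (13, 5), (14, 1), (16, 0)])
READ c @v10: history=[(2, 11), (6, 21), (13, 5), (14, 1), (16, 0)] -> pick v6 -> 21
v17: WRITE d=9  (d history now [(3, 17), (5, 25), (8, 20), (11, 20), (17, 9)])
READ e @v9: history=[] -> no version <= 9 -> NONE
v18: WRITE a=6  (a history now [(4, 17), (10, 23), (12, 18), (18, 6)])
v19: WRITE b=4  (b history now [(1, 18), (7, 13), (9, 1), (15, 4), (19, 4)])
v20: WRITE e=30  (e history now [(20, 30)])
READ d @v13: history=[(3, 17), (5, 25), (8, 20), (11, 20), (17, 9)] -> pick v11 -> 20
READ b @v12: history=[(1, 18), (7, 13), (9, 1), (15, 4), (19, 4)] -> pick v9 -> 1
v21: WRITE b=19  (b history now [(1, 18), (7, 13), (9, 1), (15, 4), (19, 4), (21, 19)])
READ d @v8: history=[(3, 17), (5, 25), (8, 20), (11, 20), (17, 9)] -> pick v8 -> 20
v22: WRITE b=25  (b history now [(1, 18), (7, 13), (9, 1), (15, 4), (19, 4), (21, 19), (22, 25)])
v23: WRITE d=30  (d history now [(3, 17), (5, 25), (8, 20), (11, 20), (17, 9), (23, 30)])
READ d @v6: history=[(3, 17), (5, 25), (8, 20), (11, 20), (17, 9), (23, 30)] -> pick v5 -> 25
v24: WRITE e=3  (e history now [(20, 30), (24, 3)])
READ b @v3: history=[(1, 18), (7, 13), (9, 1), (15, 4), (19, 4), (21, 19), (22, 25)] -> pick v1 -> 18
v25: WRITE e=8  (e history now [(20, 30), (24, 3), (25, 8)])
READ c @v18: history=[(2, 11), (6, 21), (13, 5), (14, 1), (16, 0)] -> pick v16 -> 0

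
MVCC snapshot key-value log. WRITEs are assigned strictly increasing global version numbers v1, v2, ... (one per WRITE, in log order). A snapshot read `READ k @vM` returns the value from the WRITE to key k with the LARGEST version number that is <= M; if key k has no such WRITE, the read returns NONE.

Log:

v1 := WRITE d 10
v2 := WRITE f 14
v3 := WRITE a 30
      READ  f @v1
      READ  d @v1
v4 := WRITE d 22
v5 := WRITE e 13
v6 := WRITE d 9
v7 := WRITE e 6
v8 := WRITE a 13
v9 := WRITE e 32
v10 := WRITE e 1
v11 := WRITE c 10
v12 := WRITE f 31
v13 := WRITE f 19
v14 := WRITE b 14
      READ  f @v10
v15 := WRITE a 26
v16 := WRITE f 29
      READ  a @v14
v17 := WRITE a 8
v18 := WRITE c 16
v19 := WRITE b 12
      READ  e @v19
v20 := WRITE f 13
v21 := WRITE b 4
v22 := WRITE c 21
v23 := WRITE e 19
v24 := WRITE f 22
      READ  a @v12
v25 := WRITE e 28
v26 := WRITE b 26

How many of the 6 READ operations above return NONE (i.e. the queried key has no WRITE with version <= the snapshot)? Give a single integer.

Answer: 1

Derivation:
v1: WRITE d=10  (d history now [(1, 10)])
v2: WRITE f=14  (f history now [(2, 14)])
v3: WRITE a=30  (a history now [(3, 30)])
READ f @v1: history=[(2, 14)] -> no version <= 1 -> NONE
READ d @v1: history=[(1, 10)] -> pick v1 -> 10
v4: WRITE d=22  (d history now [(1, 10), (4, 22)])
v5: WRITE e=13  (e history now [(5, 13)])
v6: WRITE d=9  (d history now [(1, 10), (4, 22), (6, 9)])
v7: WRITE e=6  (e history now [(5, 13), (7, 6)])
v8: WRITE a=13  (a history now [(3, 30), (8, 13)])
v9: WRITE e=32  (e history now [(5, 13), (7, 6), (9, 32)])
v10: WRITE e=1  (e history now [(5, 13), (7, 6), (9, 32), (10, 1)])
v11: WRITE c=10  (c history now [(11, 10)])
v12: WRITE f=31  (f history now [(2, 14), (12, 31)])
v13: WRITE f=19  (f history now [(2, 14), (12, 31), (13, 19)])
v14: WRITE b=14  (b history now [(14, 14)])
READ f @v10: history=[(2, 14), (12, 31), (13, 19)] -> pick v2 -> 14
v15: WRITE a=26  (a history now [(3, 30), (8, 13), (15, 26)])
v16: WRITE f=29  (f history now [(2, 14), (12, 31), (13, 19), (16, 29)])
READ a @v14: history=[(3, 30), (8, 13), (15, 26)] -> pick v8 -> 13
v17: WRITE a=8  (a history now [(3, 30), (8, 13), (15, 26), (17, 8)])
v18: WRITE c=16  (c history now [(11, 10), (18, 16)])
v19: WRITE b=12  (b history now [(14, 14), (19, 12)])
READ e @v19: history=[(5, 13), (7, 6), (9, 32), (10, 1)] -> pick v10 -> 1
v20: WRITE f=13  (f history now [(2, 14), (12, 31), (13, 19), (16, 29), (20, 13)])
v21: WRITE b=4  (b history now [(14, 14), (19, 12), (21, 4)])
v22: WRITE c=21  (c history now [(11, 10), (18, 16), (22, 21)])
v23: WRITE e=19  (e history now [(5, 13), (7, 6), (9, 32), (10, 1), (23, 19)])
v24: WRITE f=22  (f history now [(2, 14), (12, 31), (13, 19), (16, 29), (20, 13), (24, 22)])
READ a @v12: history=[(3, 30), (8, 13), (15, 26), (17, 8)] -> pick v8 -> 13
v25: WRITE e=28  (e history now [(5, 13), (7, 6), (9, 32), (10, 1), (23, 19), (25, 28)])
v26: WRITE b=26  (b history now [(14, 14), (19, 12), (21, 4), (26, 26)])
Read results in order: ['NONE', '10', '14', '13', '1', '13']
NONE count = 1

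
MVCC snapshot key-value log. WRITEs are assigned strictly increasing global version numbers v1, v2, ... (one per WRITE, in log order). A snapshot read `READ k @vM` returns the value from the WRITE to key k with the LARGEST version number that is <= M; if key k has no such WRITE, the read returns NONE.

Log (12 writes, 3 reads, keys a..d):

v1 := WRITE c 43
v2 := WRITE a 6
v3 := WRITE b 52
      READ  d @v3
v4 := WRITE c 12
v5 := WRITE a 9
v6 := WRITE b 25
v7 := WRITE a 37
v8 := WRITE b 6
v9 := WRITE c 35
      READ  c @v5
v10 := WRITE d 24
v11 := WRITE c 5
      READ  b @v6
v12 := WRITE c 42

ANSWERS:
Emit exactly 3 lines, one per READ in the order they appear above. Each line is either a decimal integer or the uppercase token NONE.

v1: WRITE c=43  (c history now [(1, 43)])
v2: WRITE a=6  (a history now [(2, 6)])
v3: WRITE b=52  (b history now [(3, 52)])
READ d @v3: history=[] -> no version <= 3 -> NONE
v4: WRITE c=12  (c history now [(1, 43), (4, 12)])
v5: WRITE a=9  (a history now [(2, 6), (5, 9)])
v6: WRITE b=25  (b history now [(3, 52), (6, 25)])
v7: WRITE a=37  (a history now [(2, 6), (5, 9), (7, 37)])
v8: WRITE b=6  (b history now [(3, 52), (6, 25), (8, 6)])
v9: WRITE c=35  (c history now [(1, 43), (4, 12), (9, 35)])
READ c @v5: history=[(1, 43), (4, 12), (9, 35)] -> pick v4 -> 12
v10: WRITE d=24  (d history now [(10, 24)])
v11: WRITE c=5  (c history now [(1, 43), (4, 12), (9, 35), (11, 5)])
READ b @v6: history=[(3, 52), (6, 25), (8, 6)] -> pick v6 -> 25
v12: WRITE c=42  (c history now [(1, 43), (4, 12), (9, 35), (11, 5), (12, 42)])

Answer: NONE
12
25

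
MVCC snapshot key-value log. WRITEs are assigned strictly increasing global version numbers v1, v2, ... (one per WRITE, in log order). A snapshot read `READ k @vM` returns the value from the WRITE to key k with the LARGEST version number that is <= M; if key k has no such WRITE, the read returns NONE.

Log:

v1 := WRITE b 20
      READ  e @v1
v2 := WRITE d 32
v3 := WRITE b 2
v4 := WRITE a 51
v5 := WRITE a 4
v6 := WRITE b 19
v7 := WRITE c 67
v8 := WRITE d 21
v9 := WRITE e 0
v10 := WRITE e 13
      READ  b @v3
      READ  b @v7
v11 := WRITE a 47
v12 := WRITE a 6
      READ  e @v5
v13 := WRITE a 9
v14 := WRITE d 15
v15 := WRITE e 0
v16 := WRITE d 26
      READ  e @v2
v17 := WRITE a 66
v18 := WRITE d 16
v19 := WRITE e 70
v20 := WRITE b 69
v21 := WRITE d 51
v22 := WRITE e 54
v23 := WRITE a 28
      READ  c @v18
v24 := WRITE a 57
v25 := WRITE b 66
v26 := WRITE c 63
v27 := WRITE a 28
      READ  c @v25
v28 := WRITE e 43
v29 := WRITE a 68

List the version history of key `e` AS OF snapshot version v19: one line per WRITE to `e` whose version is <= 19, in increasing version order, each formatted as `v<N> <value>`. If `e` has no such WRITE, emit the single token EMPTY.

Scan writes for key=e with version <= 19:
  v1 WRITE b 20 -> skip
  v2 WRITE d 32 -> skip
  v3 WRITE b 2 -> skip
  v4 WRITE a 51 -> skip
  v5 WRITE a 4 -> skip
  v6 WRITE b 19 -> skip
  v7 WRITE c 67 -> skip
  v8 WRITE d 21 -> skip
  v9 WRITE e 0 -> keep
  v10 WRITE e 13 -> keep
  v11 WRITE a 47 -> skip
  v12 WRITE a 6 -> skip
  v13 WRITE a 9 -> skip
  v14 WRITE d 15 -> skip
  v15 WRITE e 0 -> keep
  v16 WRITE d 26 -> skip
  v17 WRITE a 66 -> skip
  v18 WRITE d 16 -> skip
  v19 WRITE e 70 -> keep
  v20 WRITE b 69 -> skip
  v21 WRITE d 51 -> skip
  v22 WRITE e 54 -> drop (> snap)
  v23 WRITE a 28 -> skip
  v24 WRITE a 57 -> skip
  v25 WRITE b 66 -> skip
  v26 WRITE c 63 -> skip
  v27 WRITE a 28 -> skip
  v28 WRITE e 43 -> drop (> snap)
  v29 WRITE a 68 -> skip
Collected: [(9, 0), (10, 13), (15, 0), (19, 70)]

Answer: v9 0
v10 13
v15 0
v19 70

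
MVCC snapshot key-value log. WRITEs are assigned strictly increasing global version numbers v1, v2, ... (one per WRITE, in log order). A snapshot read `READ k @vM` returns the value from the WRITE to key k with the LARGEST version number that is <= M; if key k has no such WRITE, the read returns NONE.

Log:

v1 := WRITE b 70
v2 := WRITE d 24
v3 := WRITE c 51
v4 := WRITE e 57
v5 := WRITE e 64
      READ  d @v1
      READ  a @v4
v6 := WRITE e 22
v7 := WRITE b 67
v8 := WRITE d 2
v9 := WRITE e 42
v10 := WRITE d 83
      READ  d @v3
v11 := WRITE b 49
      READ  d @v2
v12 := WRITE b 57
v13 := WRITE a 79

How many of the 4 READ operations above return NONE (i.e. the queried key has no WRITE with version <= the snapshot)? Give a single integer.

v1: WRITE b=70  (b history now [(1, 70)])
v2: WRITE d=24  (d history now [(2, 24)])
v3: WRITE c=51  (c history now [(3, 51)])
v4: WRITE e=57  (e history now [(4, 57)])
v5: WRITE e=64  (e history now [(4, 57), (5, 64)])
READ d @v1: history=[(2, 24)] -> no version <= 1 -> NONE
READ a @v4: history=[] -> no version <= 4 -> NONE
v6: WRITE e=22  (e history now [(4, 57), (5, 64), (6, 22)])
v7: WRITE b=67  (b history now [(1, 70), (7, 67)])
v8: WRITE d=2  (d history now [(2, 24), (8, 2)])
v9: WRITE e=42  (e history now [(4, 57), (5, 64), (6, 22), (9, 42)])
v10: WRITE d=83  (d history now [(2, 24), (8, 2), (10, 83)])
READ d @v3: history=[(2, 24), (8, 2), (10, 83)] -> pick v2 -> 24
v11: WRITE b=49  (b history now [(1, 70), (7, 67), (11, 49)])
READ d @v2: history=[(2, 24), (8, 2), (10, 83)] -> pick v2 -> 24
v12: WRITE b=57  (b history now [(1, 70), (7, 67), (11, 49), (12, 57)])
v13: WRITE a=79  (a history now [(13, 79)])
Read results in order: ['NONE', 'NONE', '24', '24']
NONE count = 2

Answer: 2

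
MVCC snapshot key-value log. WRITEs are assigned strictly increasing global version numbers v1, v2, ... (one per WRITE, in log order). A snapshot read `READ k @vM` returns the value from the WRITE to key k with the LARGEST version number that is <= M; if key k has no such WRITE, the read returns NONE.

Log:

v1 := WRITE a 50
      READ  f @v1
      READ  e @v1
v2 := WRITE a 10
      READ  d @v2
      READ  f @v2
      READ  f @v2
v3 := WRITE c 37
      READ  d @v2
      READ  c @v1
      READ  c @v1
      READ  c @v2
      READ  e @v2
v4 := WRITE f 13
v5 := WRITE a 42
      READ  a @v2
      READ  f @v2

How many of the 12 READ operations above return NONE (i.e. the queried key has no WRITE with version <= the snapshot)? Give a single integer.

v1: WRITE a=50  (a history now [(1, 50)])
READ f @v1: history=[] -> no version <= 1 -> NONE
READ e @v1: history=[] -> no version <= 1 -> NONE
v2: WRITE a=10  (a history now [(1, 50), (2, 10)])
READ d @v2: history=[] -> no version <= 2 -> NONE
READ f @v2: history=[] -> no version <= 2 -> NONE
READ f @v2: history=[] -> no version <= 2 -> NONE
v3: WRITE c=37  (c history now [(3, 37)])
READ d @v2: history=[] -> no version <= 2 -> NONE
READ c @v1: history=[(3, 37)] -> no version <= 1 -> NONE
READ c @v1: history=[(3, 37)] -> no version <= 1 -> NONE
READ c @v2: history=[(3, 37)] -> no version <= 2 -> NONE
READ e @v2: history=[] -> no version <= 2 -> NONE
v4: WRITE f=13  (f history now [(4, 13)])
v5: WRITE a=42  (a history now [(1, 50), (2, 10), (5, 42)])
READ a @v2: history=[(1, 50), (2, 10), (5, 42)] -> pick v2 -> 10
READ f @v2: history=[(4, 13)] -> no version <= 2 -> NONE
Read results in order: ['NONE', 'NONE', 'NONE', 'NONE', 'NONE', 'NONE', 'NONE', 'NONE', 'NONE', 'NONE', '10', 'NONE']
NONE count = 11

Answer: 11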